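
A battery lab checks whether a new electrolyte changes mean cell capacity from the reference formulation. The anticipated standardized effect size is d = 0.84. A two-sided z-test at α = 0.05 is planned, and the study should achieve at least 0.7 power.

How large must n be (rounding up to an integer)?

Set Φ(δ − 1.960) = 0.7; then δ − 1.960 = Φ⁻¹(0.7) = 0.524, giving δ = 2.484.
(For δ > 0 the lower-tail rejection region contributes negligibly to power, so the one-term inversion is standard.)
δ = d·√n ⇒ n = (δ/d)² = (2.484 / 0.84)² = 8.75.
Rounding up, n = 9.

n = 9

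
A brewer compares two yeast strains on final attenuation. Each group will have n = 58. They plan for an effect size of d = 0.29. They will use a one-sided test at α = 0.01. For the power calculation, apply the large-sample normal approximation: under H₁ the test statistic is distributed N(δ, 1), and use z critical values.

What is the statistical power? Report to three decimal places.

Power ≈ 0.222

Noncentrality parameter: λ = d·√(n/2) = 0.29 × √(58/2) = 1.5617
Critical value for a one-sided test at α = 0.01: z_α = 2.326.
Power = Φ(λ − 2.326) = Φ(-0.765) = 0.2222.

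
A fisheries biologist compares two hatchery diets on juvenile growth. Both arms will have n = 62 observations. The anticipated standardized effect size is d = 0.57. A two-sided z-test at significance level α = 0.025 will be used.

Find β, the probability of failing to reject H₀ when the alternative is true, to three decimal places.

β ≈ 0.176

Noncentrality parameter: δ = d·√(n/2) = 0.57 × √(62/2) = 3.1736
Two-sided α = 0.025 → critical value z_{0.0125} = 2.241.
Power = Φ(δ − 2.241) + Φ(−δ − 2.241) = Φ(0.932) + Φ(-5.415) = 0.8244 + 0.0000 = 0.8244.
Type II error: β = 1 − power = 1 − 0.8244 = 0.1756.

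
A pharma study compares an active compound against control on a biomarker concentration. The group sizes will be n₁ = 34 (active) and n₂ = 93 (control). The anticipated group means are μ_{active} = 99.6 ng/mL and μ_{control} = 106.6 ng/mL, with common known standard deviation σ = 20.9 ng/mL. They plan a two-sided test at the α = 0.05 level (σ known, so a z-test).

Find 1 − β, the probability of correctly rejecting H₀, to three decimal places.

Standardized effect: d = |μ_{active} − μ_{control}| / σ = |99.6 − 106.6| / 20.9 = 0.3349
Noncentrality parameter: δ = d / √(1/n₁ + 1/n₂) = 0.3349 / √(1/34 + 1/93) = 1.6712
Critical value for a two-sided test at α = 0.05: z_{α/2} = 1.960.
Power = Φ(δ − 1.960) + Φ(−δ − 1.960) = Φ(-0.289) + Φ(-3.631) = 0.3864 + 0.0001 = 0.3865.

Power ≈ 0.387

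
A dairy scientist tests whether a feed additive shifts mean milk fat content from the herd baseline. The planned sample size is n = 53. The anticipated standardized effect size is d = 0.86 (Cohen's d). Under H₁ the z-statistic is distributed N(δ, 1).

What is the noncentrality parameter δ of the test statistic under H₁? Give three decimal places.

δ ≈ 6.261

δ = d·√n = 0.86 × √53 = 6.2609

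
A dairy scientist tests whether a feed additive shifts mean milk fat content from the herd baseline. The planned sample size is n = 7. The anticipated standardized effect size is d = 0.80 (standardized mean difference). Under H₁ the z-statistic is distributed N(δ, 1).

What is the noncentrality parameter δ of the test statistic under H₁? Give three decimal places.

δ ≈ 2.117

δ = d·√n = 0.80 × √7 = 2.1166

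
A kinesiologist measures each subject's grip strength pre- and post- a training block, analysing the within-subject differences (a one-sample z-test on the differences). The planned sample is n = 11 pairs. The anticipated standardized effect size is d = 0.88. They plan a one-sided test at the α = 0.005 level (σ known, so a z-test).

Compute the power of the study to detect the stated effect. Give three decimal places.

Power ≈ 0.634

Noncentrality parameter: δ = d·√n = 0.88 × √11 = 2.9186
Critical value for a one-sided test at α = 0.005: z_α = 2.576.
Power = P(Z > 2.576 − δ) = Φ(0.343) = 0.6341.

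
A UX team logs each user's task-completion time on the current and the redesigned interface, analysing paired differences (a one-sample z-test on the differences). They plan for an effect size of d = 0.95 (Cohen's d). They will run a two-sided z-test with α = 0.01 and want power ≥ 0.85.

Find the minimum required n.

n = 15

Set Φ(δ − 2.576) = 0.85; then δ − 2.576 = Φ⁻¹(0.85) = 1.036, giving δ = 3.612.
(The Φ(−δ − z_{α/2}) term is vanishingly small for δ > 0 and is dropped in the standard sample-size formula.)
δ = d·√n ⇒ n = (δ/d)² = (3.612 / 0.95)² = 14.46.
Round up to the next whole unit.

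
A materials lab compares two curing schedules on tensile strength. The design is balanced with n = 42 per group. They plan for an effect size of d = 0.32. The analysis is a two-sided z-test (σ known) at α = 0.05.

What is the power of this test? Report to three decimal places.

Noncentrality parameter: δ = d·√(n/2) = 0.32 × √(42/2) = 1.4664
Critical value for a two-sided test at α = 0.05: z_{α/2} = 1.960.
Power = Φ(δ − 1.960) + Φ(−δ − 1.960) = Φ(-0.494) + Φ(-3.426) = 0.3108 + 0.0003 = 0.3111.

Power ≈ 0.311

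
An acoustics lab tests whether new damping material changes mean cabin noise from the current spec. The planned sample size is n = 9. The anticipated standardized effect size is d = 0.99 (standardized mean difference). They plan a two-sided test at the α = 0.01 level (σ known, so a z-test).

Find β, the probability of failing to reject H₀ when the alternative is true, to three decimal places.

β ≈ 0.347

Noncentrality parameter: δ = d·√n = 0.99 × √9 = 2.9700
Critical value for a two-sided test at α = 0.01: z_{α/2} = 2.576.
Power = Φ(δ − 2.576) + Φ(−δ − 2.576) = Φ(0.394) + Φ(-5.546) = 0.6533 + 0.0000 = 0.6533.
Type II error: β = 1 − power = 1 − 0.6533 = 0.3467.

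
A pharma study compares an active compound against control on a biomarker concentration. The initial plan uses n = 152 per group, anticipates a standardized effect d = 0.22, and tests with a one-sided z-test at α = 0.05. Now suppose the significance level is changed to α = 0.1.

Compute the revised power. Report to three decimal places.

δ = d·√(n/2) = 0.22 × √(152/2) = 1.9179 (unchanged). New critical value: z_{0.1} = 1.282.
Revised power = P(Z > 1.282 − δ) = Φ(0.636) = 0.7377.

Power ≈ 0.738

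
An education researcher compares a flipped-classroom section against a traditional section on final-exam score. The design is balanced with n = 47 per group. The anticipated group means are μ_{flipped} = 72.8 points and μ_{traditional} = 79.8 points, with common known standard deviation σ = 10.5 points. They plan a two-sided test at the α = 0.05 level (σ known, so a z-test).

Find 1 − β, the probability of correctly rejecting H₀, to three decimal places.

Standardized effect: d = |μ_{flipped} − μ_{traditional}| / σ = |72.8 − 79.8| / 10.5 = 0.6667
Noncentrality parameter: δ = d·√(n/2) = 0.6667 × √(47/2) = 3.2318
Two-sided α = 0.05 → critical value z_{0.025} = 1.960.
Power = Φ(δ − 1.960) + Φ(−δ − 1.960) = Φ(1.272) + Φ(-5.192) = 0.8983 + 0.0000 = 0.8983.

Power ≈ 0.898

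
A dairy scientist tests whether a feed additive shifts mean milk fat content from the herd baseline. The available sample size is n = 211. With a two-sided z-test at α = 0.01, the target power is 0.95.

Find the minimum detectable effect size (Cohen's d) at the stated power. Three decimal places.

d ≈ 0.291

Need Φ(δ − 2.576) = 0.95, so δ = 2.576 + 1.645 = 4.221.
(The second rejection-region term Φ(−δ − z_{α/2}) is negligible and dropped.)
δ = d·√n ⇒ d = δ/√n = 4.221/√211 = 0.2906.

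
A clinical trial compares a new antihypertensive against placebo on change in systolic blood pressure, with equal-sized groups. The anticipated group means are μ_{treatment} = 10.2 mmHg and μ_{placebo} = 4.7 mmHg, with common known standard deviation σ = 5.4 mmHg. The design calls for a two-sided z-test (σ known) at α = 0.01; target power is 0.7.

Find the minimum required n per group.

Standardized effect: d = |μ_{treatment} − μ_{placebo}| / σ = |10.2 − 4.7| / 5.4 = 1.0185
Set Φ(δ − 2.576) = 0.7; then δ − 2.576 = Φ⁻¹(0.7) = 0.524, giving δ = 3.100.
(For δ > 0 the lower-tail rejection region contributes negligibly to power, so the one-term inversion is standard.)
δ = d·√(n/2) ⇒ n = 2(δ/d)² = 2 × (3.100 / 1.0185)² = 18.53.
Rounding up, n = 19 per group.

n = 19 per group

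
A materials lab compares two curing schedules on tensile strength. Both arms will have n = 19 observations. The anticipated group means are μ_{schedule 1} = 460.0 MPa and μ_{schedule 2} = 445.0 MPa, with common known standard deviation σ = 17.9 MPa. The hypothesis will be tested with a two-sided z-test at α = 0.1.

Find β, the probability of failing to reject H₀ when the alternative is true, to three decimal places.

β ≈ 0.174

Standardized effect: d = |μ_{schedule 1} − μ_{schedule 2}| / σ = |460.0 − 445.0| / 17.9 = 0.8380
Noncentrality parameter: λ = d·√(n/2) = 0.8380 × √(19/2) = 2.5829
Critical value for a two-sided test at α = 0.1: z_{α/2} = 1.645.
Power = Φ(λ − 1.645) + Φ(−λ − 1.645) = Φ(0.938) + Φ(-4.228) = 0.8259 + 0.0000 = 0.8259.
Type II error: β = 1 − power = 1 − 0.8259 = 0.1741.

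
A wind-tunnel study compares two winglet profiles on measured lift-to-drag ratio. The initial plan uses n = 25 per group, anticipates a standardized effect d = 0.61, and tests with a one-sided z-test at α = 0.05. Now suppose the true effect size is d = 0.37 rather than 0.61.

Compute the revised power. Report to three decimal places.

With d = 0.37: δ = d·√(n/2) = 0.37 × √(25/2) = 1.3081. Critical value z_{0.05} = 1.645.
Revised power = Φ(δ − 1.645) = Φ(-0.337) = 0.3682.

Power ≈ 0.368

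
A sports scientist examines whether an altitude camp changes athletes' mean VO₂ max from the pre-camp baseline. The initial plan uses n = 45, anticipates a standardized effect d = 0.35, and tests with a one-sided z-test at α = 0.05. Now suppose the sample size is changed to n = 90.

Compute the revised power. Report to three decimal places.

With n = 90: δ = d·√n = 0.35 × √90 = 3.3204. Critical value z_{0.05} = 1.645.
Revised power = Φ(δ − 1.645) = Φ(1.676) = 0.9531.

Power ≈ 0.953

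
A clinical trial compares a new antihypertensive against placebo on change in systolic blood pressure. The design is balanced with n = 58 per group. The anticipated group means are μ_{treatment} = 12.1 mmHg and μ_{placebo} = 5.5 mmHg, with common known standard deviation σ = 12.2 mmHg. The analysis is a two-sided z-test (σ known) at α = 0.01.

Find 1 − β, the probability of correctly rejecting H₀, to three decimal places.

Power ≈ 0.632

Standardized effect: d = |μ_{treatment} − μ_{placebo}| / σ = |12.1 − 5.5| / 12.2 = 0.5410
Noncentrality parameter: δ = d·√(n/2) = 0.5410 × √(58/2) = 2.9133
Two-sided α = 0.01 → critical value z_{0.005} = 2.576.
Power = Φ(δ − 2.576) + Φ(−δ − 2.576) = Φ(0.337) + Φ(-5.489) = 0.6321 + 0.0000 = 0.6321.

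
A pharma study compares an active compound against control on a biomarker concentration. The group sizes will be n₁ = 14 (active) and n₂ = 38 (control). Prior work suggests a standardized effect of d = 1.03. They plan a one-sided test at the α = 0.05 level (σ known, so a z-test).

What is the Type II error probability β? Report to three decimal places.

β ≈ 0.050

Noncentrality parameter: δ = d / √(1/n₁ + 1/n₂) = 1.03 / √(1/14 + 1/38) = 3.2945
Critical value for a one-sided test at α = 0.05: z_α = 1.645.
Power = P(Z > 1.645 − δ) = Φ(1.650) = 0.9505.
Type II error: β = 1 − power = 1 − 0.9505 = 0.0495.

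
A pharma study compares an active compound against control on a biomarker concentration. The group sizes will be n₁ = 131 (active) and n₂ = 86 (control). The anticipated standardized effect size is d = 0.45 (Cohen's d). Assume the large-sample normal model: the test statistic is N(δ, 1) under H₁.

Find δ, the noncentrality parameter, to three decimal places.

δ = d / √(1/n₁ + 1/n₂) = 0.45 / √(1/131 + 1/86) = 3.2424

δ ≈ 3.242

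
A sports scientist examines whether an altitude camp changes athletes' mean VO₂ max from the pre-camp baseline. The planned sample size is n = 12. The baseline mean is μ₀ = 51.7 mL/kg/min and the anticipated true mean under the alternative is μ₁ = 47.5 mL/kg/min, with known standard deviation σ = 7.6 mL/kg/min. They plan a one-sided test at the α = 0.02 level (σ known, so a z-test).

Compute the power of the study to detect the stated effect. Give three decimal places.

Power ≈ 0.445

Standardized effect: d = |μ₁ − μ₀| / σ = |47.5 − 51.7| / 7.6 = 0.5526
Noncentrality parameter: δ = d·√n = 0.5526 × √12 = 1.9144
One-sided α = 0.02 → critical value z_{0.02} = 2.054.
Power = P(Z > 2.054 − δ) = Φ(-0.139) = 0.4446.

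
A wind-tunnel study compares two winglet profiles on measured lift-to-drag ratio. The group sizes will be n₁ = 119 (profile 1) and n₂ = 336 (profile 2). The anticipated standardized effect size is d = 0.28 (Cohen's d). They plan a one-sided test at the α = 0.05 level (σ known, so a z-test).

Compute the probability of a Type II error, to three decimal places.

Noncentrality parameter: λ = d / √(1/n₁ + 1/n₂) = 0.28 / √(1/119 + 1/336) = 2.6248
One-sided α = 0.05 → critical value z_{0.05} = 1.645.
Power = Φ(λ − 1.645) = Φ(0.980) = 0.8364.
Type II error: β = 1 − power = 1 − 0.8364 = 0.1636.

β ≈ 0.164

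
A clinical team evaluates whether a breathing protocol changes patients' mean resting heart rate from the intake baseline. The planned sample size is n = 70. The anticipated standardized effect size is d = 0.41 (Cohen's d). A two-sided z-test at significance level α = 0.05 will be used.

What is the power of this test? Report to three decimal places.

Noncentrality parameter: δ = d·√n = 0.41 × √70 = 3.4303
Critical value for a two-sided test at α = 0.05: z_{α/2} = 1.960.
Power = Φ(δ − 1.960) + Φ(−δ − 1.960) = Φ(1.470) + Φ(-5.390) = 0.9293 + 0.0000 = 0.9293.

Power ≈ 0.929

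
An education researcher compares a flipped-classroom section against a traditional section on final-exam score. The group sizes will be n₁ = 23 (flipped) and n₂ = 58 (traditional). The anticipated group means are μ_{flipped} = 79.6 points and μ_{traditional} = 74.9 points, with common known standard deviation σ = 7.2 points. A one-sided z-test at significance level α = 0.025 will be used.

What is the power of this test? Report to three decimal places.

Power ≈ 0.755

Standardized effect: d = |μ_{flipped} − μ_{traditional}| / σ = |79.6 − 74.9| / 7.2 = 0.6528
Noncentrality parameter: δ = d / √(1/n₁ + 1/n₂) = 0.6528 / √(1/23 + 1/58) = 2.6491
One-sided α = 0.025 → critical value z_{0.025} = 1.960.
Power = Φ(δ − 1.960) = Φ(0.689) = 0.7546.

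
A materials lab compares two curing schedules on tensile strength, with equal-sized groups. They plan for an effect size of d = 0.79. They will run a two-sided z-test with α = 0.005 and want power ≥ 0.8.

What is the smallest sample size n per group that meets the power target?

n = 43 per group

Set Φ(δ − 2.807) = 0.8; then δ − 2.807 = Φ⁻¹(0.8) = 0.842, giving δ = 3.649.
(The Φ(−δ − z_{α/2}) term is vanishingly small for δ > 0 and is dropped in the standard sample-size formula.)
δ = d·√(n/2) ⇒ n = 2(δ/d)² = 2 × (3.649 / 0.79)² = 42.66.
Rounding up, n = 43 per group.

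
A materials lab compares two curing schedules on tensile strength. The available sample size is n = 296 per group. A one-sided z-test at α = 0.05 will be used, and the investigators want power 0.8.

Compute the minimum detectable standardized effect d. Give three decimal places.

Required noncentrality: δ = z_{0.05} + z_{0.20} = 1.645 + 0.842 = 2.486.
δ = d·√(n/2) ⇒ d = δ/√(n/2) = 2.486/√(296/2) = 0.2044.

d ≈ 0.204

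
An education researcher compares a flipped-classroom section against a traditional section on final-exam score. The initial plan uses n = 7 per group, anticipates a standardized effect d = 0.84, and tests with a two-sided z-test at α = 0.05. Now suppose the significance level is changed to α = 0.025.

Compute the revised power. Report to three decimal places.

Power ≈ 0.252

δ = d·√(n/2) = 0.84 × √(7/2) = 1.5715 (unchanged). New critical value: z_{0.0125} = 2.241.
Revised power = Φ(δ − 2.241) + Φ(−δ − 2.241) = Φ(-0.670) + Φ(-3.813) = 0.2515 + 0.0001 = 0.2515.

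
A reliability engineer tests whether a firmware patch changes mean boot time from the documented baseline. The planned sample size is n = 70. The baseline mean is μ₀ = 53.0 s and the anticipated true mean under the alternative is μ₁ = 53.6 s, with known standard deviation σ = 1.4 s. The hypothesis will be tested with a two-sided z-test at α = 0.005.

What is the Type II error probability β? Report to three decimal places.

Standardized effect: d = |μ₁ − μ₀| / σ = |53.6 − 53.0| / 1.4 = 0.4286
Noncentrality parameter: δ = d·√n = 0.4286 × √70 = 3.5857
Critical value for a two-sided test at α = 0.005: z_{α/2} = 2.807.
Power = Φ(δ − 2.807) + Φ(−δ − 2.807) = Φ(0.779) + Φ(-6.393) = 0.7819 + 0.0000 = 0.7819.
Type II error: β = 1 − power = 1 − 0.7819 = 0.2181.

β ≈ 0.218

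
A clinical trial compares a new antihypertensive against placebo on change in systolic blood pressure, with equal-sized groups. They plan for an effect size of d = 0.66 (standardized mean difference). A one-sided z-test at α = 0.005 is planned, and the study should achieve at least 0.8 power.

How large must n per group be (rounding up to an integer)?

For power 0.8 need Φ(δ − z_{0.005}) = 0.8, so δ = z_{0.005} + z_{0.20} = 2.576 + 0.842 = 3.417.
δ = d·√(n/2) ⇒ n = 2(δ/d)² = 2 × (3.417 / 0.66)² = 53.62.
Rounding up, n = 54 per group.

n = 54 per group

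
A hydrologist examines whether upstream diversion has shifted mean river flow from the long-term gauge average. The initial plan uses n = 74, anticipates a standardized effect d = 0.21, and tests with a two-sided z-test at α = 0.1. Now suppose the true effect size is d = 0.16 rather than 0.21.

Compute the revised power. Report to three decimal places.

Power ≈ 0.395

With d = 0.16: δ = d·√n = 0.16 × √74 = 1.3764. Critical value z_{0.05} = 1.645.
Revised power = Φ(δ − 1.645) + Φ(−δ − 1.645) = Φ(-0.268) + Φ(-3.021) = 0.3942 + 0.0013 = 0.3954.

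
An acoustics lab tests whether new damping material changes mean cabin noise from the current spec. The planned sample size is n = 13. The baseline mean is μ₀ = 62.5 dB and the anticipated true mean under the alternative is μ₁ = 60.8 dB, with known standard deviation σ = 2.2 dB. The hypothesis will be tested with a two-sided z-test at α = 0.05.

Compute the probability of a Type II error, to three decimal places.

Standardized effect: d = |μ₁ − μ₀| / σ = |60.8 − 62.5| / 2.2 = 0.7727
Noncentrality parameter: δ = d·√n = 0.7727 × √13 = 2.7861
Critical value for a two-sided test at α = 0.05: z_{α/2} = 1.960.
Power = Φ(δ − 1.960) + Φ(−δ − 1.960) = Φ(0.826) + Φ(-4.746) = 0.7956 + 0.0000 = 0.7956.
Type II error: β = 1 − power = 1 − 0.7956 = 0.2044.

β ≈ 0.204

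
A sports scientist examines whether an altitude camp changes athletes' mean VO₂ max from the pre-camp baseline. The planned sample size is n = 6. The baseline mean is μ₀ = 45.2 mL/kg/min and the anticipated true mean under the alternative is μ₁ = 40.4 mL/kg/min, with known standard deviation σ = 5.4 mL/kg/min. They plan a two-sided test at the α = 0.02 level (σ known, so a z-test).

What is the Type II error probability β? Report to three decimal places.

Standardized effect: d = |μ₁ − μ₀| / σ = |40.4 − 45.2| / 5.4 = 0.8889
Noncentrality parameter: δ = d·√n = 0.8889 × √6 = 2.1773
Two-sided α = 0.02 → critical value z_{0.01} = 2.326.
Power = Φ(δ − 2.326) + Φ(−δ − 2.326) = Φ(-0.149) + Φ(-4.504) = 0.4408 + 0.0000 = 0.4408.
Type II error: β = 1 − power = 1 − 0.4408 = 0.5592.

β ≈ 0.559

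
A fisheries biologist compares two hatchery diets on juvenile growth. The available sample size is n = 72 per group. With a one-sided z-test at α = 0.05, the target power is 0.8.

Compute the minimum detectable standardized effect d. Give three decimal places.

d ≈ 0.414

Required noncentrality: δ = z_{0.05} + z_{0.20} = 1.645 + 0.842 = 2.486.
δ = d·√(n/2) ⇒ d = δ/√(n/2) = 2.486/√(72/2) = 0.4144.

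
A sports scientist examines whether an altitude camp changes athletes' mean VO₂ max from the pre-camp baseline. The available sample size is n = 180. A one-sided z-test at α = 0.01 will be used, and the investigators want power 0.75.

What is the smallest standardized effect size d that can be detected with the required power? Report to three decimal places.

d ≈ 0.224

Required noncentrality: δ = z_{0.01} + z_{0.25} = 2.326 + 0.674 = 3.001.
δ = d·√n ⇒ d = δ/√n = 3.001/√180 = 0.2237.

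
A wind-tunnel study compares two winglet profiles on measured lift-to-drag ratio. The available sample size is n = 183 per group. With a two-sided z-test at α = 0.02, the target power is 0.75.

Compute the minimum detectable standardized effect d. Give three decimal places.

d ≈ 0.314

Required noncentrality: δ = z_{0.01} + z_{0.25} = 2.326 + 0.674 = 3.001.
(Lower-tail contribution to power is negligible for δ > 0.)
δ = d·√(n/2) ⇒ d = δ/√(n/2) = 3.001/√(183/2) = 0.3137.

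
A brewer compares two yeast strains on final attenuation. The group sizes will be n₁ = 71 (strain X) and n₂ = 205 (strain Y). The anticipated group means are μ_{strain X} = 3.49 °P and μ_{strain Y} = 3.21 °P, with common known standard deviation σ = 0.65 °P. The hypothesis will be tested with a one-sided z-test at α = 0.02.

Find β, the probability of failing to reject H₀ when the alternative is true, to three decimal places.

β ≈ 0.141

Standardized effect: d = |μ_{strain X} − μ_{strain Y}| / σ = |3.49 − 3.21| / 0.65 = 0.4308
Noncentrality parameter: δ = d / √(1/n₁ + 1/n₂) = 0.4308 / √(1/71 + 1/205) = 3.1282
Critical value for a one-sided test at α = 0.02: z_α = 2.054.
Power = P(Z > 2.054 − δ) = Φ(1.074) = 0.8587.
Type II error: β = 1 − power = 1 − 0.8587 = 0.1413.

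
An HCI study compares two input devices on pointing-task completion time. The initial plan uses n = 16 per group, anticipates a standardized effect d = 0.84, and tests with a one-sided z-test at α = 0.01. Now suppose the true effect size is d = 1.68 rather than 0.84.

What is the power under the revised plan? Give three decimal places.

With d = 1.68: δ = d·√(n/2) = 1.68 × √(16/2) = 4.7518. Critical value z_{0.01} = 2.326.
Revised power = P(Z > 2.326 − δ) = Φ(2.425) = 0.9924.

Power ≈ 0.992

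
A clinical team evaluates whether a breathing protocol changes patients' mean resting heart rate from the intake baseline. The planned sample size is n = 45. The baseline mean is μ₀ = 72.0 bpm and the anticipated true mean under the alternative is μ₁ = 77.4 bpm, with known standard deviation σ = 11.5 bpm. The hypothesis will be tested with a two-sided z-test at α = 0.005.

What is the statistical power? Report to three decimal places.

Standardized effect: d = |μ₁ − μ₀| / σ = |77.4 − 72.0| / 11.5 = 0.4696
Noncentrality parameter: δ = d·√n = 0.4696 × √45 = 3.1499
Critical value for a two-sided test at α = 0.005: z_{α/2} = 2.807.
Power = Φ(δ − 2.807) + Φ(−δ − 2.807) = Φ(0.343) + Φ(-5.957) = 0.6342 + 0.0000 = 0.6342.

Power ≈ 0.634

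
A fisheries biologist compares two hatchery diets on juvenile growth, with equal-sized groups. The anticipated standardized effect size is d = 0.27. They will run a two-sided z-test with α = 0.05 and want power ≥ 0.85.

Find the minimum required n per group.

Set Φ(δ − 1.960) = 0.85; then δ − 1.960 = Φ⁻¹(0.85) = 1.036, giving δ = 2.996.
(Ignoring the negligible lower-tail rejection probability gives the usual closed-form inversion.)
δ = d·√(n/2) ⇒ n = 2(δ/d)² = 2 × (2.996 / 0.27)² = 246.32.
Round up to the next whole unit.

n = 247 per group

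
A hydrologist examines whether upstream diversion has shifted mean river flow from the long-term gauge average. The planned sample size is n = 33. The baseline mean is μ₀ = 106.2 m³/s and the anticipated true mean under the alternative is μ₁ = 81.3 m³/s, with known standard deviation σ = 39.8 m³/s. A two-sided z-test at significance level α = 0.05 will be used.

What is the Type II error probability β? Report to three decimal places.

β ≈ 0.051

Standardized effect: d = |μ₁ − μ₀| / σ = |81.3 − 106.2| / 39.8 = 0.6256
Noncentrality parameter: δ = d·√n = 0.6256 × √33 = 3.5940
Critical value for a two-sided test at α = 0.05: z_{α/2} = 1.960.
Power = Φ(δ − 1.960) + Φ(−δ − 1.960) = Φ(1.634) + Φ(-5.554) = 0.9489 + 0.0000 = 0.9489.
Type II error: β = 1 − power = 1 − 0.9489 = 0.0511.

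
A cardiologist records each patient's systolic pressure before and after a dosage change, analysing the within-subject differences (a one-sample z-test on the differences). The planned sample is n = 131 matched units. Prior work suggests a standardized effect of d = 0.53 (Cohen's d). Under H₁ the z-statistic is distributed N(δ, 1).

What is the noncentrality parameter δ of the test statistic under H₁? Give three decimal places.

δ = d·√n = 0.53 × √131 = 6.0661

δ ≈ 6.066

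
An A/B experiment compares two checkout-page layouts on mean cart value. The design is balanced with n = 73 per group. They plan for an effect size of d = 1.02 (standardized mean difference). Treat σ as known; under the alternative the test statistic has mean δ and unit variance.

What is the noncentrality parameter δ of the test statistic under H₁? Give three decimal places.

The noncentrality parameter scales effect size by the design's sample-size factor: δ = d·√(n/2) = 1.02 × √(73/2) = 6.1624

δ ≈ 6.162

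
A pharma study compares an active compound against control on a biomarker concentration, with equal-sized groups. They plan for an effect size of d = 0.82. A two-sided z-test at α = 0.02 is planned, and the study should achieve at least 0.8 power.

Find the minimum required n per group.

n = 30 per group

Set Φ(δ − 2.326) = 0.8; then δ − 2.326 = Φ⁻¹(0.8) = 0.842, giving δ = 3.168.
(For δ > 0 the lower-tail rejection region contributes negligibly to power, so the one-term inversion is standard.)
δ = d·√(n/2) ⇒ n = 2(δ/d)² = 2 × (3.168 / 0.82)² = 29.85.
Round up to the next whole unit.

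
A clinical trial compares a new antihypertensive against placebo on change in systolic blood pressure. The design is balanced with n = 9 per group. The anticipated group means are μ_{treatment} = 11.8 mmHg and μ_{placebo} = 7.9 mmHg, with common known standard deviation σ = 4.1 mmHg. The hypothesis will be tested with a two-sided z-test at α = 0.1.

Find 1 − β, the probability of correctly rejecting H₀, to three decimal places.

Power ≈ 0.646

Standardized effect: d = |μ_{treatment} − μ_{placebo}| / σ = |11.8 − 7.9| / 4.1 = 0.9512
Noncentrality parameter: δ = d·√(n/2) = 0.9512 × √(9/2) = 2.0178
Two-sided α = 0.1 → critical value z_{0.05} = 1.645.
Power = Φ(δ − 1.645) + Φ(−δ − 1.645) = Φ(0.373) + Φ(-3.663) = 0.6454 + 0.0001 = 0.6455.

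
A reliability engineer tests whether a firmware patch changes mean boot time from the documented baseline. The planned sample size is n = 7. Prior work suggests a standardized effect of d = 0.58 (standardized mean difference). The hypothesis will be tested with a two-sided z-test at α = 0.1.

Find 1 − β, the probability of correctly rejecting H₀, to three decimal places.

Noncentrality parameter: δ = d·√n = 0.58 × √7 = 1.5345
Critical value for a two-sided test at α = 0.1: z_{α/2} = 1.645.
Power = Φ(δ − 1.645) + Φ(−δ − 1.645) = Φ(-0.110) + Φ(-3.179) = 0.4561 + 0.0007 = 0.4568.

Power ≈ 0.457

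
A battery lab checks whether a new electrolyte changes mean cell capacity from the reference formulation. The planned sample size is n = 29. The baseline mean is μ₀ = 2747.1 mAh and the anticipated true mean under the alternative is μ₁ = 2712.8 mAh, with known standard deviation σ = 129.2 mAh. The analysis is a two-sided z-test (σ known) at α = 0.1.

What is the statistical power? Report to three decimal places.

Standardized effect: d = |μ₁ − μ₀| / σ = |2712.8 − 2747.1| / 129.2 = 0.2655
Noncentrality parameter: δ = d·√n = 0.2655 × √29 = 1.4297
Critical value for a two-sided test at α = 0.1: z_{α/2} = 1.645.
Power = Φ(δ − 1.645) + Φ(−δ − 1.645) = Φ(-0.215) + Φ(-3.075) = 0.4148 + 0.0011 = 0.4159.

Power ≈ 0.416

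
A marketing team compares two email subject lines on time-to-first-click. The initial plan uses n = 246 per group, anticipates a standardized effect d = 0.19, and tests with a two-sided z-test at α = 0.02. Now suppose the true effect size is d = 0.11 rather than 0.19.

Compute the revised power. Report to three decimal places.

With d = 0.11: δ = d·√(n/2) = 0.11 × √(246/2) = 1.2200. Critical value z_{0.01} = 2.326.
Revised power = Φ(δ − 2.326) + Φ(−δ − 2.326) = Φ(-1.106) + Φ(-3.546) = 0.1343 + 0.0002 = 0.1345.

Power ≈ 0.134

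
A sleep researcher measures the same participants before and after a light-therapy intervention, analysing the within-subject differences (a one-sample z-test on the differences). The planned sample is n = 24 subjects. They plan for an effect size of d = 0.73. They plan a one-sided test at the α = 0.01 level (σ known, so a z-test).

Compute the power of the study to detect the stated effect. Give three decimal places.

Power ≈ 0.894

Noncentrality parameter: δ = d·√n = 0.73 × √24 = 3.5763
One-sided α = 0.01 → critical value z_{0.01} = 2.326.
Power = P(Z > 2.326 − δ) = Φ(1.250) = 0.8943.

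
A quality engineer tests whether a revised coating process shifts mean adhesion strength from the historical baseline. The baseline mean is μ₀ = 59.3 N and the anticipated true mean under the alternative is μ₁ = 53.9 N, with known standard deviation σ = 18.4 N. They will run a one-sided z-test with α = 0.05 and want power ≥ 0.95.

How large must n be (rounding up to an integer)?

n = 126

Standardized effect: d = |μ₁ − μ₀| / σ = |53.9 − 59.3| / 18.4 = 0.2935
Set Φ(δ − 1.645) = 0.95; then δ − 1.645 = Φ⁻¹(0.95) = 1.645, giving δ = 3.290.
δ = d·√n ⇒ n = (δ/d)² = (3.290 / 0.2935)² = 125.65.
Round up to the next whole unit.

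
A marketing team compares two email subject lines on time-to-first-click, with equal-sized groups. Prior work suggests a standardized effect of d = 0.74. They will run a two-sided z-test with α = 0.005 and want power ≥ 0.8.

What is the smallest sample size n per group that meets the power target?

Set Φ(δ − 2.807) = 0.8; then δ − 2.807 = Φ⁻¹(0.8) = 0.842, giving δ = 3.649.
(For δ > 0 the lower-tail rejection region contributes negligibly to power, so the one-term inversion is standard.)
δ = d·√(n/2) ⇒ n = 2(δ/d)² = 2 × (3.649 / 0.74)² = 48.62.
Round up to the next whole unit.

n = 49 per group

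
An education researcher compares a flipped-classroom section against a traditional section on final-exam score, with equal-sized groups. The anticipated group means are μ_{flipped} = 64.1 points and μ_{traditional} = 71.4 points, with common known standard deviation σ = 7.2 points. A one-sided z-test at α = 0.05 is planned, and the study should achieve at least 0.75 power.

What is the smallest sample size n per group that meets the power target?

Standardized effect: d = |μ_{flipped} − μ_{traditional}| / σ = |64.1 − 71.4| / 7.2 = 1.0139
Set Φ(δ − 1.645) = 0.75; then δ − 1.645 = Φ⁻¹(0.75) = 0.674, giving δ = 2.319.
δ = d·√(n/2) ⇒ n = 2(δ/d)² = 2 × (2.319 / 1.0139)² = 10.47.
Rounding up, n = 11 per group.

n = 11 per group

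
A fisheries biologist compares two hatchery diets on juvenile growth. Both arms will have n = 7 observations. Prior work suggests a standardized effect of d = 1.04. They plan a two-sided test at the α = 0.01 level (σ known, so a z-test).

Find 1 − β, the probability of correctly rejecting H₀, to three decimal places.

Power ≈ 0.264

Noncentrality parameter: δ = d·√(n/2) = 1.04 × √(7/2) = 1.9457
Two-sided α = 0.01 → critical value z_{0.005} = 2.576.
Power = Φ(δ − 2.576) + Φ(−δ − 2.576) = Φ(-0.630) + Φ(-4.521) = 0.2643 + 0.0000 = 0.2643.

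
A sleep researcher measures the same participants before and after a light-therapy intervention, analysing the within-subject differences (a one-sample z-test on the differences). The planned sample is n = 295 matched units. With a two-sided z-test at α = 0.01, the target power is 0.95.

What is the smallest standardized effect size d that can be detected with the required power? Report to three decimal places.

d ≈ 0.246

Required noncentrality: δ = z_{0.005} + z_{0.05} = 2.576 + 1.645 = 4.221.
(Lower-tail contribution to power is negligible for δ > 0.)
δ = d·√n ⇒ d = δ/√n = 4.221/√295 = 0.2457.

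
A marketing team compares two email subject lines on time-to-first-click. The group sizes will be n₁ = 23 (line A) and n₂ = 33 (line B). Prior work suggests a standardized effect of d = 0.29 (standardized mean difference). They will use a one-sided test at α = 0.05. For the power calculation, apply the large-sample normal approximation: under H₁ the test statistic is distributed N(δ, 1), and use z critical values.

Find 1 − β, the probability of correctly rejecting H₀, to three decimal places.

Noncentrality parameter: δ = d / √(1/n₁ + 1/n₂) = 0.29 / √(1/23 + 1/33) = 1.0676
Critical value for a one-sided test at α = 0.05: z_α = 1.645.
Power = Φ(δ − 1.645) = Φ(-0.577) = 0.2819.

Power ≈ 0.282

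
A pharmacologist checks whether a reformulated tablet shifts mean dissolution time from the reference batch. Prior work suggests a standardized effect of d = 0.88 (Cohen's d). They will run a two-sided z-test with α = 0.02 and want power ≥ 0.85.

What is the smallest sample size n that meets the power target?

Set Φ(δ − 2.326) = 0.85; then δ − 2.326 = Φ⁻¹(0.85) = 1.036, giving δ = 3.363.
(The Φ(−δ − z_{α/2}) term is vanishingly small for δ > 0 and is dropped in the standard sample-size formula.)
δ = d·√n ⇒ n = (δ/d)² = (3.363 / 0.88)² = 14.60.
Rounding up, n = 15.

n = 15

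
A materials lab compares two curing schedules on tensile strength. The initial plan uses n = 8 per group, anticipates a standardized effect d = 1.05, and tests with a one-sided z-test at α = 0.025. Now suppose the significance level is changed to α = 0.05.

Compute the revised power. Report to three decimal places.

δ = d·√(n/2) = 1.05 × √(8/2) = 2.1000 (unchanged). New critical value: z_{0.05} = 1.645.
Revised power = Φ(δ − 1.645) = Φ(0.455) = 0.6755.

Power ≈ 0.675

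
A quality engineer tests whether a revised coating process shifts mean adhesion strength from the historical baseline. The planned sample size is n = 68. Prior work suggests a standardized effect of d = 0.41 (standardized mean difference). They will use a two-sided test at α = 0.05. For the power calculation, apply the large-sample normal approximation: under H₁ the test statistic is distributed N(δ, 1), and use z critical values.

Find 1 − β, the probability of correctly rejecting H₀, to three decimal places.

Power ≈ 0.922

Noncentrality parameter: δ = d·√n = 0.41 × √68 = 3.3809
Two-sided α = 0.05 → critical value z_{0.025} = 1.960.
Power = Φ(δ − 1.960) + Φ(−δ − 1.960) = Φ(1.421) + Φ(-5.341) = 0.9223 + 0.0000 = 0.9223.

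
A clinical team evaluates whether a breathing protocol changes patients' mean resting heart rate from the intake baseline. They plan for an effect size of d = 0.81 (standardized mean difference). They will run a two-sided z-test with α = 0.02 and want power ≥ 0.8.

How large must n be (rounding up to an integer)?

n = 16

Set Φ(δ − 2.326) = 0.8; then δ − 2.326 = Φ⁻¹(0.8) = 0.842, giving δ = 3.168.
(The Φ(−δ − z_{α/2}) term is vanishingly small for δ > 0 and is dropped in the standard sample-size formula.)
δ = d·√n ⇒ n = (δ/d)² = (3.168 / 0.81)² = 15.30.
Rounding up, n = 16.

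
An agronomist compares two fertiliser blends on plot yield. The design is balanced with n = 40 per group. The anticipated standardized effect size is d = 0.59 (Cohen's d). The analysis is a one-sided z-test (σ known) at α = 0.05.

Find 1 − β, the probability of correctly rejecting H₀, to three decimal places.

Noncentrality parameter: δ = d·√(n/2) = 0.59 × √(40/2) = 2.6386
One-sided α = 0.05 → critical value z_{0.05} = 1.645.
Power = Φ(δ − 1.645) = Φ(0.994) = 0.8398.

Power ≈ 0.840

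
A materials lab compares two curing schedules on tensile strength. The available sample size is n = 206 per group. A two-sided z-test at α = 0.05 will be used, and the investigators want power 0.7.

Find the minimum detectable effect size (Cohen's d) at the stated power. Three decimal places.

d ≈ 0.245

Need Φ(δ − 1.960) = 0.7, so δ = 1.960 + 0.524 = 2.484.
(The second rejection-region term Φ(−δ − z_{α/2}) is negligible and dropped.)
δ = d·√(n/2) ⇒ d = δ/√(n/2) = 2.484/√(206/2) = 0.2448.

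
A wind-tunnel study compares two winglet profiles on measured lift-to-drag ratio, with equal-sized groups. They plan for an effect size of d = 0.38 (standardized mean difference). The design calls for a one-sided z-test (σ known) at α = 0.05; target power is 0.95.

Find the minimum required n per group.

n = 150 per group

For power 0.95 need Φ(δ − z_{0.05}) = 0.95, so δ = z_{0.05} + z_{0.05} = 1.645 + 1.645 = 3.290.
δ = d·√(n/2) ⇒ n = 2(δ/d)² = 2 × (3.290 / 0.38)² = 149.89.
Round up to the next whole unit.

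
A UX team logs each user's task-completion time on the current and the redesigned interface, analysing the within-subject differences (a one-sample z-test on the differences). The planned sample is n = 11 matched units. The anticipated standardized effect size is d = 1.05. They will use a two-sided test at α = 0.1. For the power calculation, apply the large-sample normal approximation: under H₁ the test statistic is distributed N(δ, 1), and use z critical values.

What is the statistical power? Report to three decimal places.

Noncentrality parameter: δ = d·√n = 1.05 × √11 = 3.4825
Two-sided α = 0.1 → critical value z_{0.05} = 1.645.
Power = Φ(δ − 1.645) + Φ(−δ − 1.645) = Φ(1.838) + Φ(-5.127) = 0.9669 + 0.0000 = 0.9669.

Power ≈ 0.967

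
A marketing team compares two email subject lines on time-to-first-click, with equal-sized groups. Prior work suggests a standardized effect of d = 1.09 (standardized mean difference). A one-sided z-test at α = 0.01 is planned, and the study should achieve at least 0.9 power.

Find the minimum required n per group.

n = 22 per group

For power 0.9 need Φ(δ − z_{0.01}) = 0.9, so δ = z_{0.01} + z_{0.10} = 2.326 + 1.282 = 3.608.
δ = d·√(n/2) ⇒ n = 2(δ/d)² = 2 × (3.608 / 1.09)² = 21.91.
Round up to the next whole unit.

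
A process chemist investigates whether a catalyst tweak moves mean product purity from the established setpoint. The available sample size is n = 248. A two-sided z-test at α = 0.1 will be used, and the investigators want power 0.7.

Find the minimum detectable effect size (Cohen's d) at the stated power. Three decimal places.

d ≈ 0.138

Required noncentrality: δ = z_{0.05} + z_{0.30} = 1.645 + 0.524 = 2.169.
(The second rejection-region term Φ(−δ − z_{α/2}) is negligible and dropped.)
δ = d·√n ⇒ d = δ/√n = 2.169/√248 = 0.1377.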